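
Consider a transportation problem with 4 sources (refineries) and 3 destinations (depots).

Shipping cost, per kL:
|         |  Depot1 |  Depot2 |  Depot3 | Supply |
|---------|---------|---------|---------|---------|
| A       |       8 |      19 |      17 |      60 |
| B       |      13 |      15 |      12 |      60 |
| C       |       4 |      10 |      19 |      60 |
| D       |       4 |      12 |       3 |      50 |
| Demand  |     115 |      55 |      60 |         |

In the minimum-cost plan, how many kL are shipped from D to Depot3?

The minimum-cost plan:
  A->Depot1: 60 × 8 = 480
  B->Depot2: 50 × 15 = 750
  B->Depot3: 10 × 12 = 120
  C->Depot1: 55 × 4 = 220
  C->Depot2: 5 × 10 = 50
  D->Depot3: 50 × 3 = 150
Total cost = 1770.
So D→Depot3 carries 50 kL.

50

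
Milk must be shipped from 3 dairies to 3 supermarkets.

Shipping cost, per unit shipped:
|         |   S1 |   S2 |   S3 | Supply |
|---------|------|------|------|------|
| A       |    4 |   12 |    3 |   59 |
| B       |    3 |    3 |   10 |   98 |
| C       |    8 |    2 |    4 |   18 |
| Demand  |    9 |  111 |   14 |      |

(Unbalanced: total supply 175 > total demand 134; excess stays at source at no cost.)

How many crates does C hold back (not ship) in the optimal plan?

Minimum-cost shipments:
  A–S1: 4 × 4 = 16
  A–S3: 14 × 3 = 42
  B–S1: 5 × 3 = 15
  B–S2: 93 × 3 = 279
  C–S2: 18 × 2 = 36
Total cost = 388.
C ships 18 of its 18, leaving 0.

0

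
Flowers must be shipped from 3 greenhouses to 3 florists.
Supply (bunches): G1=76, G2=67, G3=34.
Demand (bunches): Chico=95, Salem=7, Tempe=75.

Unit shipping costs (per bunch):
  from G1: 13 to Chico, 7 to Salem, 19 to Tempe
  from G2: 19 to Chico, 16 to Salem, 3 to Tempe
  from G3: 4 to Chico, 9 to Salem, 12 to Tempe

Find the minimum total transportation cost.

One minimum-cost allocation:
  G1->Chico: 61 bunches
  G1->Salem: 7 bunches
  G1->Tempe: 8 bunches
  G2->Tempe: 67 bunches
  G3->Chico: 34 bunches
Total cost = 1331.

1331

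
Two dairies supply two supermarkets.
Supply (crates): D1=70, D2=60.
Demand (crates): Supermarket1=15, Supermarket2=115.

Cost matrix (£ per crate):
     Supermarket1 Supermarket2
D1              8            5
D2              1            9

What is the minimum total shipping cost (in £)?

770

An optimal shipping plan:
  D1 to Supermarket2: 70 crates
  D2 to Supermarket1: 15 crates
  D2 to Supermarket2: 45 crates
Total cost = £770.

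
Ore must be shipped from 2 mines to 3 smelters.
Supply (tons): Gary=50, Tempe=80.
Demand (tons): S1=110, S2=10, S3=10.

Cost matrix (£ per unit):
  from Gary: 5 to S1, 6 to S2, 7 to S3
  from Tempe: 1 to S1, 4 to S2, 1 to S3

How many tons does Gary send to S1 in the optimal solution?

The minimum-cost plan:
  Gary->S1: 40 × £5 = £200
  Gary->S2: 10 × £6 = £60
  Tempe->S1: 70 × £1 = £70
  Tempe->S3: 10 × £1 = £10
Total cost = £340.
So Gary→S1 carries 40 tons.

40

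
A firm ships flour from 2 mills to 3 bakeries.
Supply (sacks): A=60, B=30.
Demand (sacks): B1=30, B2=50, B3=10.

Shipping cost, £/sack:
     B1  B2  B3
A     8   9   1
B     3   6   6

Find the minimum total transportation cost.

A cheapest plan:
  A→B2: 50 × £9 = £450
  A→B3: 10 × £1 = £10
  B→B1: 30 × £3 = £90
Total = 450 + 10 + 90 = £550.

550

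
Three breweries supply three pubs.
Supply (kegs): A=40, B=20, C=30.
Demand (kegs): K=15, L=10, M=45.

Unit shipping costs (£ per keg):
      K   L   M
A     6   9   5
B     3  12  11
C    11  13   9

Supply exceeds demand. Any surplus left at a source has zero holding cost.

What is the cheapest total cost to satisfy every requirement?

415

Optimal allocation:
  A→L: 5 kegs
  A→M: 35 kegs
  B→K: 15 kegs
  B→L: 5 kegs
  C→M: 10 kegs
Total cost = £415.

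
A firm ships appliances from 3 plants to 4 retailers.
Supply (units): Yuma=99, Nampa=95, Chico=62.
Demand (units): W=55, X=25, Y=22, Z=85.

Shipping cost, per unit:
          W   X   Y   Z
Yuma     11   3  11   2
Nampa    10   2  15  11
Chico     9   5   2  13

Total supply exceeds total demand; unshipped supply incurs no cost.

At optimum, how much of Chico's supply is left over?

An optimal plan:
  Yuma->Z: 85 × 2 = 170
  Nampa->W: 15 × 10 = 150
  Nampa->X: 25 × 2 = 50
  Chico->W: 40 × 9 = 360
  Chico->Y: 22 × 2 = 44
Total cost = 774.
Chico ships 62 of its 62, leaving 0.

0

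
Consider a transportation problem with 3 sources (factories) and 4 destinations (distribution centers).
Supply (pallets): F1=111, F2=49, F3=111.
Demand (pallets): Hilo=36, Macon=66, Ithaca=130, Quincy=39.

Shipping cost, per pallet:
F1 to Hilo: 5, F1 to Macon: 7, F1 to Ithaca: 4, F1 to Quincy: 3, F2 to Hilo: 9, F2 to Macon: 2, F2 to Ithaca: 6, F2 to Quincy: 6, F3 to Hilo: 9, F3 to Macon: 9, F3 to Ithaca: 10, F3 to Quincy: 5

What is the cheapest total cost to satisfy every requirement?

1404

An optimal shipping plan:
  F1→Ithaca: 111 × 4 = 444
  F2→Macon: 49 × 2 = 98
  F3→Hilo: 36 × 9 = 324
  F3→Macon: 17 × 9 = 153
  F3→Ithaca: 19 × 10 = 190
  F3→Quincy: 39 × 5 = 195
Total = 444 + 98 + 324 + 153 + 190 + 195 = 1404.
(Supply check: F1 ships 111; F2 ships 49; F3 ships 111.)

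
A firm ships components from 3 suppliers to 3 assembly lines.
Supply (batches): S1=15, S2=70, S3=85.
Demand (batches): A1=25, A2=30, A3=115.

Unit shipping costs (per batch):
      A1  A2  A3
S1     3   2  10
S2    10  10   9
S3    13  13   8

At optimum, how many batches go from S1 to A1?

0

Solving gives:
  S1→A2: 15 × 2 = 30
  S2→A1: 25 × 10 = 250
  S2→A2: 15 × 10 = 150
  S2→A3: 30 × 9 = 270
  S3→A3: 85 × 8 = 680
Total cost = 1380.
The route S1→A1 is not used.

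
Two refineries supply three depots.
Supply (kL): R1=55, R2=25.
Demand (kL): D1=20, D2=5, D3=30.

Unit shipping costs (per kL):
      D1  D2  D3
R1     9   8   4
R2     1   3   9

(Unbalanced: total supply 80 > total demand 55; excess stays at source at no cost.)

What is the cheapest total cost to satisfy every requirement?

155

Optimal allocation:
  R1–D3: 30 × 4 = 120
  R2–D1: 20 × 1 = 20
  R2–D2: 5 × 3 = 15
Total = 120 + 20 + 15 = 155.
(Supply check: R1 ships 30; R2 ships 25.)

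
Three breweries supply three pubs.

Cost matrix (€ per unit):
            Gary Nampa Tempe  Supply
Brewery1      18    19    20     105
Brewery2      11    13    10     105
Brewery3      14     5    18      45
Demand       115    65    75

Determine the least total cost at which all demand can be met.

An optimal shipping plan:
  Brewery1→Gary: 85 × €18 = €1530
  Brewery1→Nampa: 20 × €19 = €380
  Brewery2→Gary: 30 × €11 = €330
  Brewery2→Tempe: 75 × €10 = €750
  Brewery3→Nampa: 45 × €5 = €225
Total = 1530 + 380 + 330 + 750 + 225 = €3215.
(Supply check: Brewery1 ships 105; Brewery2 ships 105; Brewery3 ships 45.)

3215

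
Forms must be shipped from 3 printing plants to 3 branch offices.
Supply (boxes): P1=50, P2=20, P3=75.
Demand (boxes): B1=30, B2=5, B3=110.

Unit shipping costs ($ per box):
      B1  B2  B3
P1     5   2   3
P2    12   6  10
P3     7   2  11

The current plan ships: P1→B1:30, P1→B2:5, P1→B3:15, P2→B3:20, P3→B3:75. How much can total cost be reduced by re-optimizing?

220

Current plan cost = 30·5 + 5·2 + 15·3 + 20·10 + 75·11 = $1230.
Optimal plan:
  P1 to B3: 50 boxes
  P2 to B3: 20 boxes
  P3 to B1: 30 boxes
  P3 to B2: 5 boxes
  P3 to B3: 40 boxes
Optimal cost = $1010.
Saving = 1230 − 1010 = $220.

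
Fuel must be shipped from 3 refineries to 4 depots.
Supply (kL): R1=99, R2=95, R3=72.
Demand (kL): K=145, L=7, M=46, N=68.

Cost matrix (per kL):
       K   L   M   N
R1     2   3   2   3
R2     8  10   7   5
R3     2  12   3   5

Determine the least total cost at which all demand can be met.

Optimal allocation:
  R1->K: 73 × 2 = 146
  R1->L: 7 × 3 = 21
  R1->M: 19 × 2 = 38
  R2->M: 27 × 7 = 189
  R2->N: 68 × 5 = 340
  R3->K: 72 × 2 = 144
Total = 146 + 21 + 38 + 189 + 340 + 144 = 878.
(Supply check: R1 ships 99; R2 ships 95; R3 ships 72.)

878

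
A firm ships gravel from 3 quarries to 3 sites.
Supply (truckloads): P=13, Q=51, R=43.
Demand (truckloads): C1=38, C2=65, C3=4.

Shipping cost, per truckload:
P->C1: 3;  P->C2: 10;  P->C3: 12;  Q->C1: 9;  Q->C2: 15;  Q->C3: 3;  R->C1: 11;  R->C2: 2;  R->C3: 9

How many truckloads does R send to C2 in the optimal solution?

43

Optimal shipments:
  P→C1: 13 × 3 = 39
  Q→C1: 25 × 9 = 225
  Q→C2: 22 × 15 = 330
  Q→C3: 4 × 3 = 12
  R→C2: 43 × 2 = 86
Total cost = 692.
So R→C2 carries 43 truckloads.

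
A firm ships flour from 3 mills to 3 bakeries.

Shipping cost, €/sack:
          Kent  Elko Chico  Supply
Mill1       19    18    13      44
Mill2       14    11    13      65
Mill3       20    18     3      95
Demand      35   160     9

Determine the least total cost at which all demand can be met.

3117

A cheapest plan:
  Mill1→Kent: 35 × €19 = €665
  Mill1→Elko: 9 × €18 = €162
  Mill2→Elko: 65 × €11 = €715
  Mill3→Elko: 86 × €18 = €1548
  Mill3→Chico: 9 × €3 = €27
Total = 665 + 162 + 715 + 1548 + 27 = €3117.
(Supply check: Mill1 ships 44; Mill2 ships 65; Mill3 ships 95.)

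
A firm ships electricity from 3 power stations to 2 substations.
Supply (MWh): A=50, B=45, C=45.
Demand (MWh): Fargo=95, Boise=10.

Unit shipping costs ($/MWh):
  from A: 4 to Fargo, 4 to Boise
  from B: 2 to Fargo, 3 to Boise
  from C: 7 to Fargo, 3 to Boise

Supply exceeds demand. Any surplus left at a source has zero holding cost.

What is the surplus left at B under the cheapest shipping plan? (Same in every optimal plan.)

0

Minimum-cost shipments:
  A–Fargo: 50 × $4 = $200
  B–Fargo: 45 × $2 = $90
  C–Boise: 10 × $3 = $30
Total cost = $320.
B ships 45 of its 45, leaving 0.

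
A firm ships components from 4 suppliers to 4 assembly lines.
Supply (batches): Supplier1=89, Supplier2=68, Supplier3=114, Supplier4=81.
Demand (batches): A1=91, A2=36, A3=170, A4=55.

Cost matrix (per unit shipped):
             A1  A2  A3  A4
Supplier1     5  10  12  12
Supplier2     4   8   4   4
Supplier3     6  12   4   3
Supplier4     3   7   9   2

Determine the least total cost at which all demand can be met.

1505

Optimal allocation:
  Supplier1 to A1: 89 × 5 = 445
  Supplier2 to A1: 2 × 4 = 8
  Supplier2 to A2: 10 × 8 = 80
  Supplier2 to A3: 56 × 4 = 224
  Supplier3 to A3: 114 × 4 = 456
  Supplier4 to A2: 26 × 7 = 182
  Supplier4 to A4: 55 × 2 = 110
Total = 445 + 8 + 80 + 224 + 456 + 182 + 110 = 1505.
(Supply check: Supplier1 ships 89; Supplier2 ships 68; Supplier3 ships 114; Supplier4 ships 81.)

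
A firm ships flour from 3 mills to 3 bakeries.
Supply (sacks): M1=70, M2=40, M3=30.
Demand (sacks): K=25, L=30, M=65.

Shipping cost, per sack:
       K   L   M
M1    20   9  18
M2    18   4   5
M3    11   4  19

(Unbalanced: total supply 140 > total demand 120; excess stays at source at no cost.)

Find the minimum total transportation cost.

An optimal shipping plan:
  M1→L: 25 sacks
  M1→M: 25 sacks
  M2→M: 40 sacks
  M3→K: 25 sacks
  M3→L: 5 sacks
Total cost = 1170.

1170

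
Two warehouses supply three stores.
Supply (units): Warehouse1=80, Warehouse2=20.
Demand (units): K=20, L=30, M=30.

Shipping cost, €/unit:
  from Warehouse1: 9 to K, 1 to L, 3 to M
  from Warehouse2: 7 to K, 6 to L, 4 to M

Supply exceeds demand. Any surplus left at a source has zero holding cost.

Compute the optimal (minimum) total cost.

One minimum-cost allocation:
  Warehouse1→L: 30 × €1 = €30
  Warehouse1→M: 30 × €3 = €90
  Warehouse2→K: 20 × €7 = €140
Total = 30 + 90 + 140 = €260.
(Supply check: Warehouse1 ships 60; Warehouse2 ships 20.)

260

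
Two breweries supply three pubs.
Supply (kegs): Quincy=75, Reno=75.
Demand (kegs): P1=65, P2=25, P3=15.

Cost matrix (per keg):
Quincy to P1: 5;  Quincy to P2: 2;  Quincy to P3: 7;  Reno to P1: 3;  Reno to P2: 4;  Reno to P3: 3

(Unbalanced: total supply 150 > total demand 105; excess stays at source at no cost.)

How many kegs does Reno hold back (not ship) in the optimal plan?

Minimum-cost shipments:
  Quincy->P1: 5 × 5 = 25
  Quincy->P2: 25 × 2 = 50
  Reno->P1: 60 × 3 = 180
  Reno->P3: 15 × 3 = 45
Total cost = 300.
Reno ships 75 of its 75, leaving 0.

0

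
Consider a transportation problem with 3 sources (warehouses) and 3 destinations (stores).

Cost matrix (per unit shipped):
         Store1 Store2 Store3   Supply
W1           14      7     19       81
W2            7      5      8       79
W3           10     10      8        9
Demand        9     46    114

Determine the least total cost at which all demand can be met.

1646

One minimum-cost allocation:
  W1 to Store1: 9 × 14 = 126
  W1 to Store2: 46 × 7 = 322
  W1 to Store3: 26 × 19 = 494
  W2 to Store3: 79 × 8 = 632
  W3 to Store3: 9 × 8 = 72
Total = 126 + 322 + 494 + 632 + 72 = 1646.
(Supply check: W1 ships 81; W2 ships 79; W3 ships 9.)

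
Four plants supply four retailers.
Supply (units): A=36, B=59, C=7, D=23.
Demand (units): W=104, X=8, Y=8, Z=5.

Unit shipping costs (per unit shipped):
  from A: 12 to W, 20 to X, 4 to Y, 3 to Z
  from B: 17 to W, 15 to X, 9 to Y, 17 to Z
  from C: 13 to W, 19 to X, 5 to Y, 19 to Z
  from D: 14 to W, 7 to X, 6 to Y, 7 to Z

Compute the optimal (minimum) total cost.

1683

A cheapest plan:
  A to W: 31 × 12 = 372
  A to Z: 5 × 3 = 15
  B to W: 59 × 17 = 1003
  C to W: 7 × 13 = 91
  D to W: 7 × 14 = 98
  D to X: 8 × 7 = 56
  D to Y: 8 × 6 = 48
Total = 372 + 15 + 1003 + 91 + 98 + 56 + 48 = 1683.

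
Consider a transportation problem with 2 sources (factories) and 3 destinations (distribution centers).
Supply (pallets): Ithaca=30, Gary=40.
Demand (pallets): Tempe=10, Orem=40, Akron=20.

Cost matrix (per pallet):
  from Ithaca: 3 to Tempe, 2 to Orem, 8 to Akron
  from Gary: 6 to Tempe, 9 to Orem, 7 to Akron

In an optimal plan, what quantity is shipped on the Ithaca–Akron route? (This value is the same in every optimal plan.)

0

The minimum-cost plan:
  Ithaca to Orem: 30 × 2 = 60
  Gary to Tempe: 10 × 6 = 60
  Gary to Orem: 10 × 9 = 90
  Gary to Akron: 20 × 7 = 140
Total cost = 350.
The route Ithaca→Akron is not used.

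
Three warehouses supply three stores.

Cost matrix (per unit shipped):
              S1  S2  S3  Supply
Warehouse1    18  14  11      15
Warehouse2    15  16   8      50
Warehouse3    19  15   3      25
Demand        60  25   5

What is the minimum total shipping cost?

1315

A cheapest plan:
  Warehouse1→S2: 15 × 14 = 210
  Warehouse2→S1: 50 × 15 = 750
  Warehouse3→S1: 10 × 19 = 190
  Warehouse3→S2: 10 × 15 = 150
  Warehouse3→S3: 5 × 3 = 15
Total = 210 + 750 + 190 + 150 + 15 = 1315.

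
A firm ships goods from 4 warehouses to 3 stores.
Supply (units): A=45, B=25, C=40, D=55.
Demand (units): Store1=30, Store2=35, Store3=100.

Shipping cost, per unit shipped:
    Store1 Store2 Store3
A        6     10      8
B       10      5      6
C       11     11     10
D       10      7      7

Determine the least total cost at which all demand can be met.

An optimal shipping plan:
  A->Store1: 30 × 6 = 180
  A->Store3: 15 × 8 = 120
  B->Store2: 25 × 5 = 125
  C->Store3: 40 × 10 = 400
  D->Store2: 10 × 7 = 70
  D->Store3: 45 × 7 = 315
Total = 180 + 120 + 125 + 400 + 70 + 315 = 1210.
(Supply check: A ships 45; B ships 25; C ships 40; D ships 55.)

1210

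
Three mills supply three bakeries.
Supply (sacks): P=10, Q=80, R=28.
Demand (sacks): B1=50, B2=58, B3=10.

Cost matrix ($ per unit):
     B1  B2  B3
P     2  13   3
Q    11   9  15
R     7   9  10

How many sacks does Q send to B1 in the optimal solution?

22

The minimum-cost plan:
  P to B3: 10 × $3 = $30
  Q to B1: 22 × $11 = $242
  Q to B2: 58 × $9 = $522
  R to B1: 28 × $7 = $196
Total cost = $990.
So Q→B1 carries 22 sacks.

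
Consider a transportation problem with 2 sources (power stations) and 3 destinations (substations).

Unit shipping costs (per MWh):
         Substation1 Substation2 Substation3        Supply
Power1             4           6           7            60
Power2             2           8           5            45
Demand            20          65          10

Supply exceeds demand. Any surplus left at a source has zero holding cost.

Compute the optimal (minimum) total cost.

A cheapest plan:
  Power1–Substation2: 60 × 6 = 360
  Power2–Substation1: 20 × 2 = 40
  Power2–Substation2: 5 × 8 = 40
  Power2–Substation3: 10 × 5 = 50
Total = 360 + 40 + 40 + 50 = 490.

490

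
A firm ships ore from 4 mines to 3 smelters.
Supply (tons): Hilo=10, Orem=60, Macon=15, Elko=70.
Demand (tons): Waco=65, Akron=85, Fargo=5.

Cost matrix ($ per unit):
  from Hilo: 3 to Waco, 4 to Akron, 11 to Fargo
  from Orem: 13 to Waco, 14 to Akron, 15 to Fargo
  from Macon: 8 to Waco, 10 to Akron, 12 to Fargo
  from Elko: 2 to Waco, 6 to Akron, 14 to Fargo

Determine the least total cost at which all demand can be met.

A cheapest plan:
  Hilo→Akron: 10 × $4 = $40
  Orem→Akron: 55 × $14 = $770
  Orem→Fargo: 5 × $15 = $75
  Macon→Akron: 15 × $10 = $150
  Elko→Waco: 65 × $2 = $130
  Elko→Akron: 5 × $6 = $30
Total = 40 + 770 + 75 + 150 + 130 + 30 = $1195.

1195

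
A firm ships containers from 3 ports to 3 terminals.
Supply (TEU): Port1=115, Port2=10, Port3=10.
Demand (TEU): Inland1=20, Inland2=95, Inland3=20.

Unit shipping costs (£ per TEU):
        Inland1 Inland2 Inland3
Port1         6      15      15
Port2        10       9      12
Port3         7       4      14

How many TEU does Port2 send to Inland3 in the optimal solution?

Solving gives:
  Port1->Inland1: 20 TEU
  Port1->Inland2: 75 TEU
  Port1->Inland3: 20 TEU
  Port2->Inland2: 10 TEU
  Port3->Inland2: 10 TEU
Total cost = £1675.
The route Port2→Inland3 is not used.

0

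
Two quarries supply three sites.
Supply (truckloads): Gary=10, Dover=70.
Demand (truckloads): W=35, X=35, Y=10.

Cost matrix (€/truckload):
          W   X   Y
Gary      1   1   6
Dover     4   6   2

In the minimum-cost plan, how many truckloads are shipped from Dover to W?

The minimum-cost plan:
  Gary–X: 10 × €1 = €10
  Dover–W: 35 × €4 = €140
  Dover–X: 25 × €6 = €150
  Dover–Y: 10 × €2 = €20
Total cost = €320.
So Dover→W carries 35 truckloads.

35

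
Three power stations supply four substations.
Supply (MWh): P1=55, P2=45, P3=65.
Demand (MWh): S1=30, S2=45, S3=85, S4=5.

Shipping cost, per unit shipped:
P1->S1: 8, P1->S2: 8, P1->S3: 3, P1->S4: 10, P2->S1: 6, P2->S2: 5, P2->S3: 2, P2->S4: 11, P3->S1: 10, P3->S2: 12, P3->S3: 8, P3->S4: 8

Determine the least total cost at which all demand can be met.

Optimal allocation:
  P1→S3: 55 MWh
  P2→S2: 45 MWh
  P3→S1: 30 MWh
  P3→S3: 30 MWh
  P3→S4: 5 MWh
Total cost = 970.

970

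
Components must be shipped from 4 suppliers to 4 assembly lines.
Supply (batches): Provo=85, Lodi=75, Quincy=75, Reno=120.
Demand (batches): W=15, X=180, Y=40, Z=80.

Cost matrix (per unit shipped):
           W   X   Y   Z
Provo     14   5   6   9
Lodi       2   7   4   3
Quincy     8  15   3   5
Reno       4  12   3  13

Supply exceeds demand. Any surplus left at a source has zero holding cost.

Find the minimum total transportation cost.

One minimum-cost allocation:
  Provo→X: 85 × 5 = 425
  Lodi→X: 70 × 7 = 490
  Lodi→Z: 5 × 3 = 15
  Quincy→Z: 75 × 5 = 375
  Reno→W: 15 × 4 = 60
  Reno→X: 25 × 12 = 300
  Reno→Y: 40 × 3 = 120
Total = 425 + 490 + 15 + 375 + 60 + 300 + 120 = 1785.

1785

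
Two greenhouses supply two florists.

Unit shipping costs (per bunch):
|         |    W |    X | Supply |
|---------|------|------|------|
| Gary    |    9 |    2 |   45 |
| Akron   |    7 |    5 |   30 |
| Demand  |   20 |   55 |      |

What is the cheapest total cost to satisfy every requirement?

One minimum-cost allocation:
  Gary–X: 45 bunches
  Akron–W: 20 bunches
  Akron–X: 10 bunches
Total cost = 280.
(Supply check: Gary ships 45; Akron ships 30.)

280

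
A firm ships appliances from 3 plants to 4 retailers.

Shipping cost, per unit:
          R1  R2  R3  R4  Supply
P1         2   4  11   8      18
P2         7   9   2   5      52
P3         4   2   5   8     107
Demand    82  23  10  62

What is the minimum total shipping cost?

A cheapest plan:
  P1 to R1: 18 × 2 = 36
  P2 to R4: 52 × 5 = 260
  P3 to R1: 64 × 4 = 256
  P3 to R2: 23 × 2 = 46
  P3 to R3: 10 × 5 = 50
  P3 to R4: 10 × 8 = 80
Total = 36 + 260 + 256 + 46 + 50 + 80 = 728.
(Supply check: P1 ships 18; P2 ships 52; P3 ships 107.)

728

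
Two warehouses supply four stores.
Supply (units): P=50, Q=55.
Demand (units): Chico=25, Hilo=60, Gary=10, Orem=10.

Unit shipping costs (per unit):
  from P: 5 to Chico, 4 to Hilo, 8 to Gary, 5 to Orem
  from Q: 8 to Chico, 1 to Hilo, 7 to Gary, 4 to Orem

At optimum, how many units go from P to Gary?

10

Optimal shipments:
  P to Chico: 25 units
  P to Hilo: 5 units
  P to Gary: 10 units
  P to Orem: 10 units
  Q to Hilo: 55 units
Total cost = 330.
So P→Gary carries 10 units.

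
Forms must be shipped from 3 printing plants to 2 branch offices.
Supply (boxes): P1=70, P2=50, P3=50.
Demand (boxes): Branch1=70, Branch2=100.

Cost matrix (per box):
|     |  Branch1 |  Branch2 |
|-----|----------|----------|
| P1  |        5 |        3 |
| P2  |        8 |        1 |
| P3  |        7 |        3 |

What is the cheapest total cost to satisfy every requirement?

Optimal allocation:
  P1 to Branch1: 70 boxes
  P2 to Branch2: 50 boxes
  P3 to Branch2: 50 boxes
Total cost = 550.

550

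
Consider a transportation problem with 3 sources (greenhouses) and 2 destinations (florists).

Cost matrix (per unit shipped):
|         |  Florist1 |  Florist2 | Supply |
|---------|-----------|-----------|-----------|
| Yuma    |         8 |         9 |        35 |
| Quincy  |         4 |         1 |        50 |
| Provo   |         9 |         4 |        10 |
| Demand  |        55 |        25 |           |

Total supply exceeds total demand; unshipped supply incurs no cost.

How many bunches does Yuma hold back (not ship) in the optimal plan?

15

Minimum-cost shipments:
  Yuma->Florist1: 20 × 8 = 160
  Quincy->Florist1: 35 × 4 = 140
  Quincy->Florist2: 15 × 1 = 15
  Provo->Florist2: 10 × 4 = 40
Total cost = 355.
Yuma ships 20 of its 35, leaving 15.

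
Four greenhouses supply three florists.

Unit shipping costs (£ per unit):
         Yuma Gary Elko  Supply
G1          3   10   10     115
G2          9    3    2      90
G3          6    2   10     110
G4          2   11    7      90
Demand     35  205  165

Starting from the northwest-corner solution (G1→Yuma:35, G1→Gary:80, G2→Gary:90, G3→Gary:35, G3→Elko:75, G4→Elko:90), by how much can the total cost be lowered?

675

Current plan cost = 35·3 + 80·10 + 90·3 + 35·2 + 75·10 + 90·7 = £2625.
Optimal plan:
  G1→Yuma: 35 × £3 = £105
  G1→Gary: 80 × £10 = £800
  G2→Gary: 15 × £3 = £45
  G2→Elko: 75 × £2 = £150
  G3→Gary: 110 × £2 = £220
  G4→Elko: 90 × £7 = £630
Optimal cost = £1950.
Saving = 2625 − 1950 = £675.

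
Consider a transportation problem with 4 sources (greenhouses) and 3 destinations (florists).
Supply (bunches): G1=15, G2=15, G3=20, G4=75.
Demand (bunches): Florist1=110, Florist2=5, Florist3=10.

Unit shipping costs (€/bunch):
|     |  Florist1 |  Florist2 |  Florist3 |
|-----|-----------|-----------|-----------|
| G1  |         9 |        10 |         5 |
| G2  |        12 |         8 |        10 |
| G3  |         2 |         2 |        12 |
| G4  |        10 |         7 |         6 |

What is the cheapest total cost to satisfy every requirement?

1045

Optimal allocation:
  G1→Florist1: 5 bunches
  G1→Florist3: 10 bunches
  G2→Florist1: 10 bunches
  G2→Florist2: 5 bunches
  G3→Florist1: 20 bunches
  G4→Florist1: 75 bunches
Total cost = €1045.
(Supply check: G1 ships 15; G2 ships 15; G3 ships 20; G4 ships 75.)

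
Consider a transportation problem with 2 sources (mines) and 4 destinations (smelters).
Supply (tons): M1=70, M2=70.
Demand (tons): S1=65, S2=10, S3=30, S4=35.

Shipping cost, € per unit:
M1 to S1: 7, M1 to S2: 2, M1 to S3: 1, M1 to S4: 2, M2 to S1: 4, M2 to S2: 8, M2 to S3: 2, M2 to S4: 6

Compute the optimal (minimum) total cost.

385

Optimal allocation:
  M1->S2: 10 tons
  M1->S3: 25 tons
  M1->S4: 35 tons
  M2->S1: 65 tons
  M2->S3: 5 tons
Total cost = €385.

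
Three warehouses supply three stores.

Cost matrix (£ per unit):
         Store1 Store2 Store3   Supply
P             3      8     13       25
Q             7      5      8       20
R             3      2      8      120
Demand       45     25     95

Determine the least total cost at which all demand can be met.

Optimal allocation:
  P–Store1: 25 × £3 = £75
  Q–Store3: 20 × £8 = £160
  R–Store1: 20 × £3 = £60
  R–Store2: 25 × £2 = £50
  R–Store3: 75 × £8 = £600
Total = 75 + 160 + 60 + 50 + 600 = £945.

945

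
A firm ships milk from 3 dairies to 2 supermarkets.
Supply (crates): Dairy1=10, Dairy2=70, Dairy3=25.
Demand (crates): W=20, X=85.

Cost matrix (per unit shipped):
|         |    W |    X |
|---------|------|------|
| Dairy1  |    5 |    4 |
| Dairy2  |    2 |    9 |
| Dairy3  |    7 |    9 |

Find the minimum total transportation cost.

755

One minimum-cost allocation:
  Dairy1->X: 10 × 4 = 40
  Dairy2->W: 20 × 2 = 40
  Dairy2->X: 50 × 9 = 450
  Dairy3->X: 25 × 9 = 225
Total = 40 + 40 + 450 + 225 = 755.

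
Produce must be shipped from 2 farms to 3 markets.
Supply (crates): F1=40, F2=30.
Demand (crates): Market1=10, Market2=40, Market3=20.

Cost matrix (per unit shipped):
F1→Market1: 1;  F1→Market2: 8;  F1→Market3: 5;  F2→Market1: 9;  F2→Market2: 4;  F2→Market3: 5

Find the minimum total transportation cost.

A cheapest plan:
  F1–Market1: 10 crates
  F1–Market2: 10 crates
  F1–Market3: 20 crates
  F2–Market2: 30 crates
Total cost = 310.

310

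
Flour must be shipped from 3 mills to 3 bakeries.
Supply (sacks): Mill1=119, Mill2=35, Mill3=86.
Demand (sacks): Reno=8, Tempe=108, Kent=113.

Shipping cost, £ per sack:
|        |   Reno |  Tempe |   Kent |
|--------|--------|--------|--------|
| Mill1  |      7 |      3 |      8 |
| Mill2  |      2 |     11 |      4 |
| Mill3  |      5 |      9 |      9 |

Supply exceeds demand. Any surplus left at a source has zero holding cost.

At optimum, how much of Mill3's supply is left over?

11

Minimum-cost shipments:
  Mill1->Tempe: 108 × £3 = £324
  Mill1->Kent: 11 × £8 = £88
  Mill2->Kent: 35 × £4 = £140
  Mill3->Reno: 8 × £5 = £40
  Mill3->Kent: 67 × £9 = £603
Total cost = £1195.
Mill3 ships 75 of its 86, leaving 11.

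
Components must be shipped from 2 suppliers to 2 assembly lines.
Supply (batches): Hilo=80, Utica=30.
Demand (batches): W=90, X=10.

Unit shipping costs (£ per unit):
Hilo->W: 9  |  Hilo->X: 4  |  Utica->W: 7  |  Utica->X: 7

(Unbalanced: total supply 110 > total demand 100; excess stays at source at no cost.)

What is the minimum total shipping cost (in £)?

An optimal shipping plan:
  Hilo→W: 60 × £9 = £540
  Hilo→X: 10 × £4 = £40
  Utica→W: 30 × £7 = £210
Total = 540 + 40 + 210 = £790.

790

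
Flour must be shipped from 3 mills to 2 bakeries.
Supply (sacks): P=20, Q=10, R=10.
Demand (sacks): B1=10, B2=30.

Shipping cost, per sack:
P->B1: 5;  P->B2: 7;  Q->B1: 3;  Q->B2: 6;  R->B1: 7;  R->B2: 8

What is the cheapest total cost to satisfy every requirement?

One minimum-cost allocation:
  P→B2: 20 × 7 = 140
  Q→B1: 10 × 3 = 30
  R→B2: 10 × 8 = 80
Total = 140 + 30 + 80 = 250.

250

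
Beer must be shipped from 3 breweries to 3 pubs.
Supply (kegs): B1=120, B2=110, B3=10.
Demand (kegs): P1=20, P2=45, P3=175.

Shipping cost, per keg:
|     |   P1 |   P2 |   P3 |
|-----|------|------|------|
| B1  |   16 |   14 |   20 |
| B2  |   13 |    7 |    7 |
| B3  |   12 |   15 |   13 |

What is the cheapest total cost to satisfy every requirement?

2950

Optimal allocation:
  B1->P1: 20 kegs
  B1->P2: 45 kegs
  B1->P3: 55 kegs
  B2->P3: 110 kegs
  B3->P3: 10 kegs
Total cost = 2950.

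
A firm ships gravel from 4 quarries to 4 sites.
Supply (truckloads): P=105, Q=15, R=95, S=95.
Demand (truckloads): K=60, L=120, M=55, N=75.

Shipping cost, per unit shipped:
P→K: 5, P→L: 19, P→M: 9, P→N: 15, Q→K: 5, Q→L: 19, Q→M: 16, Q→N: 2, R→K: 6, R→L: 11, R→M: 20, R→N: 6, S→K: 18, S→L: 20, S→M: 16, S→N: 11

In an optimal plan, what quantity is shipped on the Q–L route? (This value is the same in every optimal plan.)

0

The minimum-cost plan:
  P to K: 60 × 5 = 300
  P to M: 45 × 9 = 405
  Q to N: 15 × 2 = 30
  R to L: 95 × 11 = 1045
  S to L: 25 × 20 = 500
  S to M: 10 × 16 = 160
  S to N: 60 × 11 = 660
Total cost = 3100.
The route Q→L is not used.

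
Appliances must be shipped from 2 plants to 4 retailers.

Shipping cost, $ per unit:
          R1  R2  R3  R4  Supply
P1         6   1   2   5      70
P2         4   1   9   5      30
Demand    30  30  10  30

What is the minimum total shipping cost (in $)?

320

A cheapest plan:
  P1–R2: 30 units
  P1–R3: 10 units
  P1–R4: 30 units
  P2–R1: 30 units
Total cost = $320.
(Supply check: P1 ships 70; P2 ships 30.)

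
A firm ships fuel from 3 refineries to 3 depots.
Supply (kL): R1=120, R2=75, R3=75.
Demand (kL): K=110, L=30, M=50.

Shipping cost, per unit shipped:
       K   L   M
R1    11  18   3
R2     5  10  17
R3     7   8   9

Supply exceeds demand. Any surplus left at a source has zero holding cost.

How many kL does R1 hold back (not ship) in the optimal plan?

Minimum-cost shipments:
  R1–M: 50 × 3 = 150
  R2–K: 75 × 5 = 375
  R3–K: 35 × 7 = 245
  R3–L: 30 × 8 = 240
Total cost = 1010.
R1 ships 50 of its 120, leaving 70.

70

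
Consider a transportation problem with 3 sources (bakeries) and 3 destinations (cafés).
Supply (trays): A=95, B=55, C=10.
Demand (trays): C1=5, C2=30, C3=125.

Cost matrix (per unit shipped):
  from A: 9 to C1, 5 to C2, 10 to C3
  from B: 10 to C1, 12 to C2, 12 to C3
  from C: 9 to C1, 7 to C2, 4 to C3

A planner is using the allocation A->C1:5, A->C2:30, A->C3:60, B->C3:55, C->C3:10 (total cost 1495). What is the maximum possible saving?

Current plan cost = 5·9 + 30·5 + 60·10 + 55·12 + 10·4 = 1495.
Optimal plan:
  A->C2: 30 trays
  A->C3: 65 trays
  B->C1: 5 trays
  B->C3: 50 trays
  C->C3: 10 trays
Optimal cost = 1490.
Saving = 1495 − 1490 = 5.

5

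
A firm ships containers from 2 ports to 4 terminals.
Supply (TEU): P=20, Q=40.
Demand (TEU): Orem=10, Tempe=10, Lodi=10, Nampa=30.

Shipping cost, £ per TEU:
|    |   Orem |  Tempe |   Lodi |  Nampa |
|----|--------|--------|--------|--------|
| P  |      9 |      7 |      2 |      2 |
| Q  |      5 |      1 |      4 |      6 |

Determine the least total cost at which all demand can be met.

200

One minimum-cost allocation:
  P to Nampa: 20 × £2 = £40
  Q to Orem: 10 × £5 = £50
  Q to Tempe: 10 × £1 = £10
  Q to Lodi: 10 × £4 = £40
  Q to Nampa: 10 × £6 = £60
Total = 40 + 50 + 10 + 40 + 60 = £200.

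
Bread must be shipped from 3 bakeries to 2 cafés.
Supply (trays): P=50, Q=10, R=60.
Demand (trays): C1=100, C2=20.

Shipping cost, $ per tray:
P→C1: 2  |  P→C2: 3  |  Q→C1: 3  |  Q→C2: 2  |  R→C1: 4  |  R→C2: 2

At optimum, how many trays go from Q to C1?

10

The minimum-cost plan:
  P->C1: 50 × $2 = $100
  Q->C1: 10 × $3 = $30
  R->C1: 40 × $4 = $160
  R->C2: 20 × $2 = $40
Total cost = $330.
So Q→C1 carries 10 trays.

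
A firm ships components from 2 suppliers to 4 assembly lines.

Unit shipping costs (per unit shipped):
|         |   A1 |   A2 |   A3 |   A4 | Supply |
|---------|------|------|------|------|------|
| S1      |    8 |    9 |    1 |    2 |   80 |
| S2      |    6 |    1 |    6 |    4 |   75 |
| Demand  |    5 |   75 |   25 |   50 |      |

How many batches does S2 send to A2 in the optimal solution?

75

The minimum-cost plan:
  S1 to A1: 5 batches
  S1 to A3: 25 batches
  S1 to A4: 50 batches
  S2 to A2: 75 batches
Total cost = 240.
So S2→A2 carries 75 batches.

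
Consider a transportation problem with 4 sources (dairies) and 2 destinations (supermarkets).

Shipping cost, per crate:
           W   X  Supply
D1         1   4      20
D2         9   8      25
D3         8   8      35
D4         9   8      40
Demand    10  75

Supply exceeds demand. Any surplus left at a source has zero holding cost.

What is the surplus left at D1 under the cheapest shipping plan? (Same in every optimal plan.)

Minimum-cost shipments:
  D1->W: 10 crates
  D1->X: 10 crates
  D2->X: 25 crates
  D3->X: 35 crates
  D4->X: 5 crates
Total cost = 570.
D1 ships 20 of its 20, leaving 0.

0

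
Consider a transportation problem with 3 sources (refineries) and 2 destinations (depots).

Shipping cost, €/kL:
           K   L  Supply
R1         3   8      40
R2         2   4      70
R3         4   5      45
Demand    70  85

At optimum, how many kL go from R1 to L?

0

Solving gives:
  R1→K: 40 × €3 = €120
  R2→K: 30 × €2 = €60
  R2→L: 40 × €4 = €160
  R3→L: 45 × €5 = €225
Total cost = €565.
The route R1→L is not used.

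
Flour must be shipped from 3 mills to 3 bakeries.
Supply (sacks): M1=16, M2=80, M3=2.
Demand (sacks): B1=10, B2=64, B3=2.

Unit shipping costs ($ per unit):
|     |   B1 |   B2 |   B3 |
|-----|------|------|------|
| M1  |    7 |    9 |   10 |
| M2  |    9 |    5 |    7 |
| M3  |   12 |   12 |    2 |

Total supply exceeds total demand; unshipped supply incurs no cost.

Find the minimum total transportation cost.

One minimum-cost allocation:
  M1->B1: 10 × $7 = $70
  M2->B2: 64 × $5 = $320
  M3->B3: 2 × $2 = $4
Total = 70 + 320 + 4 = $394.

394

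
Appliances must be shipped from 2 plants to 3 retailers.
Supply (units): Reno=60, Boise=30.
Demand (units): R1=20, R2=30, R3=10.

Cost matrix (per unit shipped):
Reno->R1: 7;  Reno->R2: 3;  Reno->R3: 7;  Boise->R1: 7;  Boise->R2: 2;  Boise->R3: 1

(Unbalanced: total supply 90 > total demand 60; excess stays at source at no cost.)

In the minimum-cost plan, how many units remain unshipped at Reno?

An optimal plan:
  Reno→R1: 20 × 7 = 140
  Reno→R2: 10 × 3 = 30
  Boise→R2: 20 × 2 = 40
  Boise→R3: 10 × 1 = 10
Total cost = 220.
Reno ships 30 of its 60, leaving 30.

30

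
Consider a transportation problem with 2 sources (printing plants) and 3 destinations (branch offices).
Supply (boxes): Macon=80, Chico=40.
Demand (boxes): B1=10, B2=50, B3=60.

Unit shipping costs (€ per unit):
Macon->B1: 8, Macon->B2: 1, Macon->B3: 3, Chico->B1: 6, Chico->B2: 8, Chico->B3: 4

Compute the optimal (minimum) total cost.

A cheapest plan:
  Macon→B2: 50 × €1 = €50
  Macon→B3: 30 × €3 = €90
  Chico→B1: 10 × €6 = €60
  Chico→B3: 30 × €4 = €120
Total = 50 + 90 + 60 + 120 = €320.

320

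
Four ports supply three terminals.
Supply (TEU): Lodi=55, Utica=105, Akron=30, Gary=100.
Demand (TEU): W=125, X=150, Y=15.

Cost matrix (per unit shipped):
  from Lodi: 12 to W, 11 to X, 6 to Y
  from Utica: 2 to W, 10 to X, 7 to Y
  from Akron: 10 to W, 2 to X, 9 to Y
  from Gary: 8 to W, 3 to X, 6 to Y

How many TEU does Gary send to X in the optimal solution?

100

Optimal shipments:
  Lodi→W: 20 × 12 = 240
  Lodi→X: 20 × 11 = 220
  Lodi→Y: 15 × 6 = 90
  Utica→W: 105 × 2 = 210
  Akron→X: 30 × 2 = 60
  Gary→X: 100 × 3 = 300
Total cost = 1120.
So Gary→X carries 100 TEU.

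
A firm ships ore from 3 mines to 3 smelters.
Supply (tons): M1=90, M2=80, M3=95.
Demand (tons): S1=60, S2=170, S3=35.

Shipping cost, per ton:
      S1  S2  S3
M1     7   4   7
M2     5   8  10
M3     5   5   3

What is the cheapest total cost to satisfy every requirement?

1225

One minimum-cost allocation:
  M1–S2: 90 tons
  M2–S1: 60 tons
  M2–S2: 20 tons
  M3–S2: 60 tons
  M3–S3: 35 tons
Total cost = 1225.
(Supply check: M1 ships 90; M2 ships 80; M3 ships 95.)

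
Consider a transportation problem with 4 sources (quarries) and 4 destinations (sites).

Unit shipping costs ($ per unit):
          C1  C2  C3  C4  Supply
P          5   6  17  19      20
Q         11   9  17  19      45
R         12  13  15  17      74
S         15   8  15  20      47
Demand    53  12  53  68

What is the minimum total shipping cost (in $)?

2522

Optimal allocation:
  P to C1: 20 × $5 = $100
  Q to C1: 33 × $11 = $363
  Q to C2: 12 × $9 = $108
  R to C3: 6 × $15 = $90
  R to C4: 68 × $17 = $1156
  S to C3: 47 × $15 = $705
Total = 100 + 363 + 108 + 90 + 1156 + 705 = $2522.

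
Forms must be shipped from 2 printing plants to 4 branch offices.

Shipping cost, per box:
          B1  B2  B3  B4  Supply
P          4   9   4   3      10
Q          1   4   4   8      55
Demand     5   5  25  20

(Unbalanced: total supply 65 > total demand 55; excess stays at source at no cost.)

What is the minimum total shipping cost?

An optimal shipping plan:
  P->B4: 10 × 3 = 30
  Q->B1: 5 × 1 = 5
  Q->B2: 5 × 4 = 20
  Q->B3: 25 × 4 = 100
  Q->B4: 10 × 8 = 80
Total = 30 + 5 + 20 + 100 + 80 = 235.
(Supply check: P ships 10; Q ships 45.)

235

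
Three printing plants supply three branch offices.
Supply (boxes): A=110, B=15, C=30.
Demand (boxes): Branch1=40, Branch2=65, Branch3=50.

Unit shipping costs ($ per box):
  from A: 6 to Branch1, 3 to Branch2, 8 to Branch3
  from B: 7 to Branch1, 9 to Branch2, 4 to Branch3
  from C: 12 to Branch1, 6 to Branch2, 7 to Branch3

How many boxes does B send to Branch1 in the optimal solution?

0

Optimal shipments:
  A→Branch1: 40 × $6 = $240
  A→Branch2: 65 × $3 = $195
  A→Branch3: 5 × $8 = $40
  B→Branch3: 15 × $4 = $60
  C→Branch3: 30 × $7 = $210
Total cost = $745.
The route B→Branch1 is not used.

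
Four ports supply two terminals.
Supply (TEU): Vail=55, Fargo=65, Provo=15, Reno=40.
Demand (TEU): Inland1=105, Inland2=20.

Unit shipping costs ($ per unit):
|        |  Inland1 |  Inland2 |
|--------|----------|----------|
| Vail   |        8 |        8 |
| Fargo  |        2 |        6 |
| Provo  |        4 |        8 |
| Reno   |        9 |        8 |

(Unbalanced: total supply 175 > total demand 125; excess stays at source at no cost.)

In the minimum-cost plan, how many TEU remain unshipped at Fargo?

0

Minimum-cost shipments:
  Vail–Inland1: 25 × $8 = $200
  Vail–Inland2: 20 × $8 = $160
  Fargo–Inland1: 65 × $2 = $130
  Provo–Inland1: 15 × $4 = $60
Total cost = $550.
Fargo ships 65 of its 65, leaving 0.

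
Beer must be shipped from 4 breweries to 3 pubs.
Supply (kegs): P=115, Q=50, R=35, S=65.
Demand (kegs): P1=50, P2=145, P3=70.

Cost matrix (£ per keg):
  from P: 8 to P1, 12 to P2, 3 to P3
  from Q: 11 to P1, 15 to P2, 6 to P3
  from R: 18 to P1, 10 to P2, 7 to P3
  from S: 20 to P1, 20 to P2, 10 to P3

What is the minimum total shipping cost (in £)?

One minimum-cost allocation:
  P to P2: 110 × £12 = £1320
  P to P3: 5 × £3 = £15
  Q to P1: 50 × £11 = £550
  R to P2: 35 × £10 = £350
  S to P3: 65 × £10 = £650
Total = 1320 + 15 + 550 + 350 + 650 = £2885.

2885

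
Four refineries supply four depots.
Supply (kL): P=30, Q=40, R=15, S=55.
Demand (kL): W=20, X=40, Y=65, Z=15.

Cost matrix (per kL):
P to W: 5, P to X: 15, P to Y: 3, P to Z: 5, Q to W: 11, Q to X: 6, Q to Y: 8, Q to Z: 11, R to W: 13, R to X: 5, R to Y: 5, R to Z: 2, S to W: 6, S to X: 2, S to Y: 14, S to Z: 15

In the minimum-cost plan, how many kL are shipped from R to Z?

The minimum-cost plan:
  P to W: 5 kL
  P to Y: 25 kL
  Q to Y: 40 kL
  R to Z: 15 kL
  S to W: 15 kL
  S to X: 40 kL
Total cost = 620.
So R→Z carries 15 kL.

15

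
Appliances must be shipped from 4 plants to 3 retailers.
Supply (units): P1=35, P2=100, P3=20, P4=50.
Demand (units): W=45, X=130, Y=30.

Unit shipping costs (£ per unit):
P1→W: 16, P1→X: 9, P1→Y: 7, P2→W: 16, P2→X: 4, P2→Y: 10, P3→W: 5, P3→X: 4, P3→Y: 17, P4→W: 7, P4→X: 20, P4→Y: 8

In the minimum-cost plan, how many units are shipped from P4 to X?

Solving gives:
  P1 to X: 10 × £9 = £90
  P1 to Y: 25 × £7 = £175
  P2 to X: 100 × £4 = £400
  P3 to X: 20 × £4 = £80
  P4 to W: 45 × £7 = £315
  P4 to Y: 5 × £8 = £40
Total cost = £1100.
The route P4→X is not used.

0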